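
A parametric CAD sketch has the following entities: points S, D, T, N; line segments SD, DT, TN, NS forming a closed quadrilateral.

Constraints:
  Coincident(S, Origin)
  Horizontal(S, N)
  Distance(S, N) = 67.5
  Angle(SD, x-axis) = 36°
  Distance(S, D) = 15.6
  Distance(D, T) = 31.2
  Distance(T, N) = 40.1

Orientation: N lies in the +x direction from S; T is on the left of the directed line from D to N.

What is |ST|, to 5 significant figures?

46.799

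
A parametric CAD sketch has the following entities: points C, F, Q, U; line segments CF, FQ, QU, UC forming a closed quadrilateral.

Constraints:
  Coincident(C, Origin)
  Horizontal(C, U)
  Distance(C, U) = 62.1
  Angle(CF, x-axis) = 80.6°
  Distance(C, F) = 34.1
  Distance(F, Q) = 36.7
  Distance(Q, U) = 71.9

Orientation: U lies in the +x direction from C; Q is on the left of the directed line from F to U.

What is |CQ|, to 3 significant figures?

68.8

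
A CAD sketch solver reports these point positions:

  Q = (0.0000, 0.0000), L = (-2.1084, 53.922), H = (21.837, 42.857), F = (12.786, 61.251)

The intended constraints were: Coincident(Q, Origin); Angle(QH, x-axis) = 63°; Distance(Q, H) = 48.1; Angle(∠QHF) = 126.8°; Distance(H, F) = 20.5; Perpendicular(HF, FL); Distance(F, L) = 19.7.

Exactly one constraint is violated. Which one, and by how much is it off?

Distance(F, L) = 19.7 — off by 3.10.

Q = (0.00, 0.00) ✓; QH at 63.00° ✓; |QH| = 48.10 ✓; ∠QHF = 126.8° ✓; |HF| = 20.50 ✓; ∠(HF, FL) = 90.00° ✓; |FL| = 16.60 ✗.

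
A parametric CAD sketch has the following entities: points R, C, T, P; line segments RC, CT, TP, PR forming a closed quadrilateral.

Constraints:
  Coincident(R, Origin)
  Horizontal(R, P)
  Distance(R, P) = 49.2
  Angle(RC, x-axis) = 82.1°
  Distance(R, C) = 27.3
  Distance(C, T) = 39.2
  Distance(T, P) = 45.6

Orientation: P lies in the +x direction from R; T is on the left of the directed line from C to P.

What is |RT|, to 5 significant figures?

59.038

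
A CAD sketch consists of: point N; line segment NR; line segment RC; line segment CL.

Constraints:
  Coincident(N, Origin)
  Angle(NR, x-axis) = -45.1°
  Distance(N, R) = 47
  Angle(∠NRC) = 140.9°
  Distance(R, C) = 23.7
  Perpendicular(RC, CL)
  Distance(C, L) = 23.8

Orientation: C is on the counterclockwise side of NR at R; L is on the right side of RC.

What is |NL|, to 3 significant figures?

80.5

∠NRC = 140.9°, so RC runs at -45.1° + (180° − 140.9°) = -6.00° from the x-axis; with |RC| = 23.7, C = R + 23.7·(cos -6.00°, sin -6.00°) = (56.7, -35.8). RC is perpendicular to CL; with |CL| = 23.8 on the right of RC, L = C + 23.8·(-0.105, -0.995) = (54.3, -59.4). Then |NL| = |L − N| = 80.5.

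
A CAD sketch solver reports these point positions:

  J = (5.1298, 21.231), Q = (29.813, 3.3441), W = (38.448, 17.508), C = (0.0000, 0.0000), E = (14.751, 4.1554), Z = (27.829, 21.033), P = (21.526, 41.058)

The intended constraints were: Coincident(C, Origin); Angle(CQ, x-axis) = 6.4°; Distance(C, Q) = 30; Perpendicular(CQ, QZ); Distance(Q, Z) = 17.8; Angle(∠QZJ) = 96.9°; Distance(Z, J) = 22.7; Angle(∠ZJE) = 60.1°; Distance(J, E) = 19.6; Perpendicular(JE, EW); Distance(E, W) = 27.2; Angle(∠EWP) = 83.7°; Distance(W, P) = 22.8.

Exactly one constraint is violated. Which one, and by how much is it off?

Distance(W, P) = 22.8 — off by 6.20.

C = (0.00, 0.00) ✓; CQ at 6.400° ✓; |CQ| = 30.00 ✓; ∠(CQ, QZ) = 90.00° ✓; |QZ| = 17.80 ✓; ∠QZJ = 96.90° ✓; |ZJ| = 22.70 ✓; ∠ZJE = 60.10° ✓; |JE| = 19.60 ✓; ∠(JE, EW) = 90.00° ✓; |EW| = 27.20 ✓; ∠EWP = 83.70° ✓; |WP| = 29.00 ✗.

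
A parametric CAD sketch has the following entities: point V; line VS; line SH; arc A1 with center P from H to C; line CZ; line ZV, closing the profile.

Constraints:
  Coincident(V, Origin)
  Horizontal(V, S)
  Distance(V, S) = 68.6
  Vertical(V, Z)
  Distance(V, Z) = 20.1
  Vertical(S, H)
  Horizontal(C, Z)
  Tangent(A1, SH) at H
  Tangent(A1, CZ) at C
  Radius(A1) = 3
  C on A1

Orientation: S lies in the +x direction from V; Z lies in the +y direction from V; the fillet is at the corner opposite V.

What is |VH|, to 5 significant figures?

70.699

V is at the origin; V and S share the same y with |VS| = 68.6 and S on the +x side, so S = (68.600, 0.0000). V and Z share the same x with |VZ| = 20.1 and Z on the +y side, so Z = (0.0000, 20.100). The virtual corner opposite V is at (68.600, 20.100). The tangent condition forces PH to be normal to SH and A1 meets CZ tangentially, so PC is at right angles to CZ, with radius 3.0, so the center P sits 3.0 in from both sides at P = (65.600, 17.100). That places the tangent points at H = (68.600, 17.100) on SH and C = (65.600, 20.100) on CZ. Then |VH| = |H − V| = 70.699.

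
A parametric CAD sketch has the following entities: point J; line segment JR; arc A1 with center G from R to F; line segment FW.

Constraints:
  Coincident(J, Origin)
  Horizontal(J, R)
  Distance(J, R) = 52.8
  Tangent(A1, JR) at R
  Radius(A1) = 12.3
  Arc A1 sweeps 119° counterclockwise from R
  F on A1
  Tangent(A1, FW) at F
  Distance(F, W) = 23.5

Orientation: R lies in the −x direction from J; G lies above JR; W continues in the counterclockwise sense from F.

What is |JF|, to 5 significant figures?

45.838

Since A1 is tangent to JR there, GR ⟂ JR, so G = R + (0, 12.3) = (-52.800, 12.300). On A1, R sits at bearing -90° from G; a 119° counterclockwise sweep puts F at bearing 29°, so F = G + 12.3·(cos 29°, sin 29°) = (-42.042, 18.263). Then |JF| = |F − J| = 45.838.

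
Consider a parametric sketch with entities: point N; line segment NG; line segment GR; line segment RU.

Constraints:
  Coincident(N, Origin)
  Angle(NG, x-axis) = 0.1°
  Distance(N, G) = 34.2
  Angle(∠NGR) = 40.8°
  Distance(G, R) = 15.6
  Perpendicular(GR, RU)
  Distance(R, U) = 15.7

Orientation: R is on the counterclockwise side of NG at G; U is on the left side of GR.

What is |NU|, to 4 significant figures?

12.25

N is at the origin; NG runs at 0.1° with length 34.2, so G = 34.2·(cos 0.1°, sin 0.1°) = (34.20, 0.05969). ∠NGR = 40.8°, so GR runs at 0.1° + (180° − 40.8°) = 139.3° from the x-axis; with |GR| = 15.6, R = G + 15.6·(cos 139.3°, sin 139.3°) = (22.37, 10.23). GR ⟂ RU; with |RU| = 15.7 on the left of GR, U = R + 15.7·(-0.6521, -0.7581) = (12.14, -1.670). Then |NU| = |U − N| = 12.25.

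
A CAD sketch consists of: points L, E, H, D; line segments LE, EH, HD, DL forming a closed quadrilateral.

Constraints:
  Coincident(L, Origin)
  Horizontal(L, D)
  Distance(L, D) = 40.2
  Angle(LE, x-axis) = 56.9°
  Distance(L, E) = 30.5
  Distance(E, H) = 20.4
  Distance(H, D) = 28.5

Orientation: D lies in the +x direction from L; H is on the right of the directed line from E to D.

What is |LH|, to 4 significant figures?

13.49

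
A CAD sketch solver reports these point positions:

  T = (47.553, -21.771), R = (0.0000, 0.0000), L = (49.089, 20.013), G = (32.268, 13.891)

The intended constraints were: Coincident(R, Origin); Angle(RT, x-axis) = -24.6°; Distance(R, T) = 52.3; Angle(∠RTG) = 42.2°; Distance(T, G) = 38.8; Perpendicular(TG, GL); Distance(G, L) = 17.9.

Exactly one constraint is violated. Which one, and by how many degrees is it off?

Perpendicular(TG, GL) — off by 3.20°.

R = (0.00, 0.00) ✓; RT at -24.60° ✓; |RT| = 52.30 ✓; ∠RTG = 42.20° ✓; |TG| = 38.80 ✓; ∠(TG, GL) = 93.20° ✗; |GL| = 17.90 ✓.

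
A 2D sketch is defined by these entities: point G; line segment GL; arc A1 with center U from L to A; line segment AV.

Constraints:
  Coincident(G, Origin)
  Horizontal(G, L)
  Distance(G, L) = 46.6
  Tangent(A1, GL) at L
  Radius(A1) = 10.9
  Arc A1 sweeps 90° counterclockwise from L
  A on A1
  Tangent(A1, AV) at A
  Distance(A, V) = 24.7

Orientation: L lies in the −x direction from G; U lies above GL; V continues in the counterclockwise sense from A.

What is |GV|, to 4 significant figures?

50.42

G is at the origin; G and L share the same y with |GL| = 46.6 and L on the −x side, so L = (-46.60, 0.000). Since A1 is tangent to GL there, UL ⟂ GL, so U = L + (0, 10.9) = (-46.60, 10.90). On A1, L sits at bearing -90° from U; a 90° counterclockwise sweep puts A at bearing 0°, so A = U + 10.9·(cos 0°, sin 0°) = (-35.70, 10.90). A1 meets AV tangentially, so UA is at right angles to AV, so AV runs along (−sin 0°, cos 0°); with |AV| = 24.7, V = (-35.70, 35.60). Then |GV| = |V − G| = 50.42.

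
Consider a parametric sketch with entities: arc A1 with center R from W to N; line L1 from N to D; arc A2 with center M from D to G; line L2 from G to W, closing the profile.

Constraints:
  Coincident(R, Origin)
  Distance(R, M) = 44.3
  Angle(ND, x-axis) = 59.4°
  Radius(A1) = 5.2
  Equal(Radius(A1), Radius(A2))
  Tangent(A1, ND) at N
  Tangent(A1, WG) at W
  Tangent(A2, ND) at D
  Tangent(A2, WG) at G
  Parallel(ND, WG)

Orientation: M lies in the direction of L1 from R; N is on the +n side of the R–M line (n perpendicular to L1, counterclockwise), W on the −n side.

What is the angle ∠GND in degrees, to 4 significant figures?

13.21°

The slot axis is L1's direction at 59.4°, so u = (cos 59.4°, sin 59.4°) = (0.5090, 0.8607) and n = (−sin 59.4°, cos 59.4°) = (-0.8607, 0.5090). R is at the origin and M lies 44.3 along u from R, so M = 44.3·u = (22.55, 38.13). Tangency of A1 to both parallel lines with radius 5.2 puts N and W at R ± 5.2·n: N = (-4.476, 2.647), W = (4.476, -2.647). Equal radii place D and G the same way about M: D = M + 5.2·n = (18.07, 40.78), G = M − 5.2·n = (27.03, 35.48). Then cos ∠GND = NG·ND / (|NG||ND|), giving 13.21°.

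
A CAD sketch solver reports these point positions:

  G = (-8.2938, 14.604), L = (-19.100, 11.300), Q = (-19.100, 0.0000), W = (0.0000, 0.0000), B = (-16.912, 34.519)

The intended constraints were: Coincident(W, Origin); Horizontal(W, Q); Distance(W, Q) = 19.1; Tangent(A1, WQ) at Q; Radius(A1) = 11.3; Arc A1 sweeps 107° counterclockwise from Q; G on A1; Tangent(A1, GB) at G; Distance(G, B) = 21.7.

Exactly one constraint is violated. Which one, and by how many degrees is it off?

Tangent(A1, GB) at G — off by 6.40°.

W = (0.00, 0.00) ✓; W.y = 0.00, Q.y = 0.00 ✓; |WQ| = 19.10 ✓; ∠(LQ, QW) = 90.00° ✓; |LQ| = 11.30 ✓; bearing(L→G) − bearing(L→Q) = 107.0° ✓; |LG| = 11.30 ✓; ∠(LG, GB) = 83.60° ✗; |GB| = 21.70 ✓.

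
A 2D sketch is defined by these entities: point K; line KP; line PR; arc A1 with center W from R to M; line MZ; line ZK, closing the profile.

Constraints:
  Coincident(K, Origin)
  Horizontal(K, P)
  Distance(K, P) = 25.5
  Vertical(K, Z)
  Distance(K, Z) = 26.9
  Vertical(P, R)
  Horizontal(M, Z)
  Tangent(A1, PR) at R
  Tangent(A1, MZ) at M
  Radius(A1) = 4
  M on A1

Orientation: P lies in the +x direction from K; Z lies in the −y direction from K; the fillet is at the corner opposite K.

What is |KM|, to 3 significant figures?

34.4

K is at the origin; KP is horizontal with |KP| = 25.5 and P on the +x side, so P = (25.5, 0.00). KZ is vertical with |KZ| = 26.9 and Z on the −y side, so Z = (0.00, -26.9). The virtual corner opposite K is at (25.5, -26.9). Tangency of A1 to PR means the radius WR is perpendicular to PR and tangency of A1 to MZ means the radius WM is perpendicular to MZ, with radius 4.0, so the center W sits 4.0 in from both sides at W = (21.5, -22.9). That places the tangent points at R = (25.5, -22.9) on PR and M = (21.5, -26.9) on MZ. Then |KM| = |M − K| = 34.4.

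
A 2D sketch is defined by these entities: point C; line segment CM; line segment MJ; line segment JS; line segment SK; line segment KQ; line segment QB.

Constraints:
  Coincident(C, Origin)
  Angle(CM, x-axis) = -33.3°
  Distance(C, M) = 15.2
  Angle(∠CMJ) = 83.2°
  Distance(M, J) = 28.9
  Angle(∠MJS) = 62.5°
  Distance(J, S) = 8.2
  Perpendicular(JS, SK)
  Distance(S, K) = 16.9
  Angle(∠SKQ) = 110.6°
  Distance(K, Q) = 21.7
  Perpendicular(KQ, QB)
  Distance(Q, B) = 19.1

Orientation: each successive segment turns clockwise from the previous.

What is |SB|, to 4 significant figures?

27.84

∠SKQ = 110.6° gives KQ at -47.00° from the x-axis; with |KQ| = 21.7, Q = (21.39, -32.30). KQ ⟂ QB, so QB runs at -137.0°; with |QB| = 19.1, B = (7.420, -45.33). Then |SB| = |B − S| = 27.84.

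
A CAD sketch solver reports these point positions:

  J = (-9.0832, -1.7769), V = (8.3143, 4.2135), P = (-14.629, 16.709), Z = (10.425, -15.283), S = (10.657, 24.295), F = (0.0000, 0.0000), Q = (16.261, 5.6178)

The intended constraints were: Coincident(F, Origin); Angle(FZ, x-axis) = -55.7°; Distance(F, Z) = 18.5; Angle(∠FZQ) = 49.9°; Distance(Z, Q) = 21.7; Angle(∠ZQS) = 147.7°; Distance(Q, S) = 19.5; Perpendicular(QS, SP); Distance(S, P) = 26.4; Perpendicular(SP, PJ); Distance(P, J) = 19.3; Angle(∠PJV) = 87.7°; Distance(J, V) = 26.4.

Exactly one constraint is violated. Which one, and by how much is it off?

Distance(J, V) = 26.4 — off by 8.00.

F = (0.00, 0.00) ✓; FZ at -55.70° ✓; |FZ| = 18.50 ✓; ∠FZQ = 49.90° ✓; |ZQ| = 21.70 ✓; ∠ZQS = 147.7° ✓; |QS| = 19.50 ✓; ∠(QS, SP) = 90.00° ✓; |SP| = 26.40 ✓; ∠(SP, PJ) = 90.00° ✓; |PJ| = 19.30 ✓; ∠PJV = 87.70° ✓; |JV| = 18.40 ✗.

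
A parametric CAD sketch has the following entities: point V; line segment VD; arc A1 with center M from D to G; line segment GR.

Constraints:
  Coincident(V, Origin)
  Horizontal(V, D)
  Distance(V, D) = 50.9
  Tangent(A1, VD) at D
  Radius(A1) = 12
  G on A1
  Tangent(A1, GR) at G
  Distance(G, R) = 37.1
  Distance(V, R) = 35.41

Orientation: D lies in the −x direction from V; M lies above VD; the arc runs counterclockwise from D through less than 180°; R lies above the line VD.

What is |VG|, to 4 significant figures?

42.26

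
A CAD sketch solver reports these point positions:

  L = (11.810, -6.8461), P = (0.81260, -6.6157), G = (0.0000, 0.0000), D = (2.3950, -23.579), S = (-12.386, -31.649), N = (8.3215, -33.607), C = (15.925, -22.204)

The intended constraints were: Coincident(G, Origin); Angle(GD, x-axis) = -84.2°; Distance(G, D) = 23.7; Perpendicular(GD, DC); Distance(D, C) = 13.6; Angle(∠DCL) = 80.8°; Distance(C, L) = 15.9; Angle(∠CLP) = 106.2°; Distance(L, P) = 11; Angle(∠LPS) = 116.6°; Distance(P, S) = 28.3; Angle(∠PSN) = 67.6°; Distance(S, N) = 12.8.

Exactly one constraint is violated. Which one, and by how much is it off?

Distance(S, N) = 12.8 — off by 8.00.

G = (0.00, 0.00) ✓; GD at -84.20° ✓; |GD| = 23.70 ✓; ∠(GD, DC) = 90.00° ✓; |DC| = 13.60 ✓; ∠DCL = 80.80° ✓; |CL| = 15.90 ✓; ∠CLP = 106.2° ✓; |LP| = 11.00 ✓; ∠LPS = 116.6° ✓; |PS| = 28.30 ✓; ∠PSN = 67.60° ✓; |SN| = 20.80 ✗.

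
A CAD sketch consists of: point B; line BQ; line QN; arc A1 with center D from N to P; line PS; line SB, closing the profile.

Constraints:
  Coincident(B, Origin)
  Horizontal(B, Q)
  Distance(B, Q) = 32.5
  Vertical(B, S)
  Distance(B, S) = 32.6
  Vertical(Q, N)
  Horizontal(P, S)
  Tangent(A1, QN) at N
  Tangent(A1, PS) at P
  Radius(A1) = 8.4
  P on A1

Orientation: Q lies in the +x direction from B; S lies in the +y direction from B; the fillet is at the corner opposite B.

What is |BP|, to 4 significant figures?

40.54

B is at the origin; BQ is horizontal with |BQ| = 32.5 and Q on the +x side, so Q = (32.50, 0.000). BS is vertical with |BS| = 32.6 and S on the +y side, so S = (0.000, 32.60). The virtual corner opposite B is at (32.50, 32.60). A1 meets QN tangentially, so DN is at right angles to QN and A1 meets PS tangentially, so DP is at right angles to PS, with radius 8.4, so the center D sits 8.4 in from both sides at D = (24.10, 24.20). That places the tangent points at N = (32.50, 24.20) on QN and P = (24.10, 32.60) on PS. Then |BP| = |P − B| = 40.54.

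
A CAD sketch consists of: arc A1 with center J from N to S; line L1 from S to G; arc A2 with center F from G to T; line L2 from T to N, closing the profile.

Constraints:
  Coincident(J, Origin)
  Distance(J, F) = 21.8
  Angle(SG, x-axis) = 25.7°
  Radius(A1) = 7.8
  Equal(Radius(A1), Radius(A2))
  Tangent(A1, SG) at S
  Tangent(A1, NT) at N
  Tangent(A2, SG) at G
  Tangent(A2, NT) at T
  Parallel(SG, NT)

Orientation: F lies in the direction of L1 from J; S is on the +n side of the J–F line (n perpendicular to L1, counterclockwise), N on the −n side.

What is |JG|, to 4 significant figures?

23.15

The slot axis is L1's direction at 25.7°, so u = (cos 25.7°, sin 25.7°) = (0.9011, 0.4337) and n = (−sin 25.7°, cos 25.7°) = (-0.4337, 0.9011). J is at the origin and F lies 21.8 along u from J, so F = 21.8·u = (19.64, 9.454). Tangency of A1 to both parallel lines with radius 7.8 puts S and N at J ± 7.8·n: S = (-3.383, 7.028), N = (3.383, -7.028). Equal radii place G and T the same way about F: G = F + 7.8·n = (16.26, 16.48), T = F − 7.8·n = (23.03, 2.425). Then |JG| = |G − J| = 23.15.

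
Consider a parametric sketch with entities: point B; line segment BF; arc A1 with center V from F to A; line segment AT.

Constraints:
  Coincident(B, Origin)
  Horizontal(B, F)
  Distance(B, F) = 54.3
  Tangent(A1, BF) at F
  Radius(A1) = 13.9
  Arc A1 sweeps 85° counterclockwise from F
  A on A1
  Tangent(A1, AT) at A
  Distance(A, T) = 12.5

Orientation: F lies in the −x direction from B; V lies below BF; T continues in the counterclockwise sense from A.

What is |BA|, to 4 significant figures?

69.32

A1 meets BF tangentially, so VF is at right angles to BF, so V = F + (0, -13.9) = (-54.30, -13.90). On A1, F sits at bearing 90° from V; an 85° counterclockwise sweep puts A at bearing 175°, so A = V + 13.9·(cos 175°, sin 175°) = (-68.15, -12.69). Then |BA| = |A − B| = 69.32.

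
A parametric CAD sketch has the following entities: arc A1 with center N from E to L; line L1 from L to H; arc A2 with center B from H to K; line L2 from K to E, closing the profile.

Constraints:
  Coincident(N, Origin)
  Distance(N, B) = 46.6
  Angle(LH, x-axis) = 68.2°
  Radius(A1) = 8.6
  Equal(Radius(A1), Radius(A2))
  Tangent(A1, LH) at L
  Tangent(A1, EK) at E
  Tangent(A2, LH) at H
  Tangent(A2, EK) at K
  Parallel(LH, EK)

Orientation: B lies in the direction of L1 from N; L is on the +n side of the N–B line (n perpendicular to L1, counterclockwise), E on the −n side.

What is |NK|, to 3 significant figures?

47.4

The slot axis is L1's direction at 68.2°, so u = (cos 68.2°, sin 68.2°) = (0.371, 0.928) and n = (−sin 68.2°, cos 68.2°) = (-0.928, 0.371). N is at the origin and B lies 46.6 along u from N, so B = 46.6·u = (17.3, 43.3). Tangency of A1 to both parallel lines with radius 8.6 puts L and E at N ± 8.6·n: L = (-7.98, 3.19), E = (7.98, -3.19). Equal radii place H and K the same way about B: H = B + 8.6·n = (9.32, 46.5), K = B − 8.6·n = (25.3, 40.1). Then |NK| = |K − N| = 47.4.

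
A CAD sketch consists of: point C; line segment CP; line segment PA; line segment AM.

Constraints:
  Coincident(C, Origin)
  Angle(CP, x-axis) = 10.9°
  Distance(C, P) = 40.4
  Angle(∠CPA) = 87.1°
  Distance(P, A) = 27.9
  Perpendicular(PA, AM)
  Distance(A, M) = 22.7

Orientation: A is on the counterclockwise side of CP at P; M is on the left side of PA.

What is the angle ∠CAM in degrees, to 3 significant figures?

32.7°

∠CPA = 87.1°, so PA runs at 10.9° + (180° − 87.1°) = 104° from the x-axis; with |PA| = 27.9, A = P + 27.9·(cos 104°, sin 104°) = (33.0, 34.7). The perpendicularity gives AM at right angles to PA; with |AM| = 22.7 on the left of PA, M = A + 22.7·(-0.971, -0.239) = (11.0, 29.3). Then cos ∠CAM = AC·AM / (|AC||AM|), giving 32.7°.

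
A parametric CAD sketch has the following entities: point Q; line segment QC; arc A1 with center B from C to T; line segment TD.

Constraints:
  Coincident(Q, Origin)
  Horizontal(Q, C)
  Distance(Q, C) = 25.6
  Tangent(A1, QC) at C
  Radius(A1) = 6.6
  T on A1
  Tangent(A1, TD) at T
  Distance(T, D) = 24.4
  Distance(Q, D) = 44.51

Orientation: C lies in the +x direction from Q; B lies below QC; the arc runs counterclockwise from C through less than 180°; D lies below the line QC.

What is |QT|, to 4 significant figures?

22.16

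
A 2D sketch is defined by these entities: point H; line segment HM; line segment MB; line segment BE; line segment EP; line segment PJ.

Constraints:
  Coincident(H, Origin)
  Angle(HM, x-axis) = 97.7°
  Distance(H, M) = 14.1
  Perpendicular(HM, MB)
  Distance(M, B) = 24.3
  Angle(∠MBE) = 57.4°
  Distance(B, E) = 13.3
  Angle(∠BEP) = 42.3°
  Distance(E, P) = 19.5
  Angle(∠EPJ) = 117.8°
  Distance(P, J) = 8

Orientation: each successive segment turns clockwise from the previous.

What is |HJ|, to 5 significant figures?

33.707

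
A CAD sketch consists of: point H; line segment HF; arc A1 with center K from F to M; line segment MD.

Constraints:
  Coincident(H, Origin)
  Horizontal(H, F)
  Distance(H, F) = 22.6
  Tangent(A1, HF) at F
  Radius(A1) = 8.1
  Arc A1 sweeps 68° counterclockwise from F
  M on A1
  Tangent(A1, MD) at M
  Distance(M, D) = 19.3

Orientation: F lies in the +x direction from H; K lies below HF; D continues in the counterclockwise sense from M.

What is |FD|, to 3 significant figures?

27.3

H is at the origin; H and F share the same y with |HF| = 22.6 and F on the +x side, so F = (22.6, 0.00). The tangent condition forces KF to be normal to HF, so K = F + (0, -8.1) = (22.6, -8.10). On A1, F sits at bearing 90° from K; a 68° counterclockwise sweep puts M at bearing 158°, so M = K + 8.1·(cos 158°, sin 158°) = (15.1, -5.07). Since A1 is tangent to MD there, KM ⟂ MD, so MD runs along (−sin 158°, cos 158°); with |MD| = 19.3, D = (7.86, -23.0). Then |FD| = |D − F| = 27.3.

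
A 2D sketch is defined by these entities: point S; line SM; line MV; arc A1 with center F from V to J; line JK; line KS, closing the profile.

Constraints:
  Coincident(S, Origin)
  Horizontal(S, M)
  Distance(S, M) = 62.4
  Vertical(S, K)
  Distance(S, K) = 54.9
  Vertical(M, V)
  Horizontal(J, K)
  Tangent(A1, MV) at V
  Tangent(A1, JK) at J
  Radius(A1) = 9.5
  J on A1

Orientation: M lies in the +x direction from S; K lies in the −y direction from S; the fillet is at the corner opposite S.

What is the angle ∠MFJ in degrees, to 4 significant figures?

168.2°

S is at the origin; S and M share the same y with |SM| = 62.4 and M on the +x side, so M = (62.40, 0.000). S and K share the same x with |SK| = 54.9 and K on the −y side, so K = (0.000, -54.90). The virtual corner opposite S is at (62.40, -54.90). Tangency of A1 to MV means the radius FV is perpendicular to MV and A1 meets JK tangentially, so FJ is at right angles to JK, with radius 9.5, so the center F sits 9.5 in from both sides at F = (52.90, -45.40). That places the tangent points at V = (62.40, -45.40) on MV and J = (52.90, -54.90) on JK. Then cos ∠MFJ = FM·FJ / (|FM||FJ|), giving 168.2°.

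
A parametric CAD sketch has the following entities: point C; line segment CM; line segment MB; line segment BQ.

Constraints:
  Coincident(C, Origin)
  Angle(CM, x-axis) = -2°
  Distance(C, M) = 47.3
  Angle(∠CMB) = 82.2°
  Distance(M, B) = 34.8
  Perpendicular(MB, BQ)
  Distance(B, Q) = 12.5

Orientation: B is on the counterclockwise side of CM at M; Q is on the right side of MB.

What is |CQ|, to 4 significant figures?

65.80

C is at the origin; CM runs at -2.0° with length 47.3, so M = 47.3·(cos -2.0°, sin -2.0°) = (47.27, -1.651). ∠CMB = 82.2°, so MB runs at -2.0° + (180° − 82.2°) = 95.80° from the x-axis; with |MB| = 34.8, B = M + 34.8·(cos 95.80°, sin 95.80°) = (43.75, 32.97). The perpendicularity gives BQ at right angles to MB; with |BQ| = 12.5 on the right of MB, Q = B + 12.5·(0.9949, 0.1011) = (56.19, 34.23). Then |CQ| = |Q − C| = 65.80.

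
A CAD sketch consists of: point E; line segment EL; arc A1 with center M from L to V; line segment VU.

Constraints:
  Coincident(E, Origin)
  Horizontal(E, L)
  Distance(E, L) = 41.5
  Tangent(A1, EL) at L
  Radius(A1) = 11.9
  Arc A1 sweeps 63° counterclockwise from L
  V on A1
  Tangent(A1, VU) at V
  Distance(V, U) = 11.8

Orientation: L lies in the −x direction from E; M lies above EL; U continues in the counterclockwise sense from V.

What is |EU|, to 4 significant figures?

30.69

E is at the origin; E and L share the same y with |EL| = 41.5 and L on the −x side, so L = (-41.50, 0.000). The tangent condition forces ML to be normal to EL, so M = L + (0, 11.9) = (-41.50, 11.90). On A1, L sits at bearing -90° from M; a 63° counterclockwise sweep puts V at bearing -27°, so V = M + 11.9·(cos -27°, sin -27°) = (-30.90, 6.498). Tangency of A1 to VU means the radius MV is perpendicular to VU, so VU runs along (−sin -27°, cos -27°); with |VU| = 11.8, U = (-25.54, 17.01). Then |EU| = |U − E| = 30.69.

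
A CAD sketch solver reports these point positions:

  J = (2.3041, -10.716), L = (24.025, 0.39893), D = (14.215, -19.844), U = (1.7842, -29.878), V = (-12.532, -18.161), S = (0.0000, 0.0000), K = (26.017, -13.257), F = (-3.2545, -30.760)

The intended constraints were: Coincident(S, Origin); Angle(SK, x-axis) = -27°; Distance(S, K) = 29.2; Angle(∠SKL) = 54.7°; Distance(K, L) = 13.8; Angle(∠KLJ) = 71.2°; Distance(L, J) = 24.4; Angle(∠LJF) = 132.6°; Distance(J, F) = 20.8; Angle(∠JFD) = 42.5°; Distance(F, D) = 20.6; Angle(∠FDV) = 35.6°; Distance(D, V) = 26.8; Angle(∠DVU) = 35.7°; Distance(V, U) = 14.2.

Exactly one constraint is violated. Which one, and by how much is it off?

Distance(V, U) = 14.2 — off by 4.30.

S = (0.00, 0.00) ✓; SK at -27.00° ✓; |SK| = 29.20 ✓; ∠SKL = 54.70° ✓; |KL| = 13.80 ✓; ∠KLJ = 71.20° ✓; |LJ| = 24.40 ✓; ∠LJF = 132.6° ✓; |JF| = 20.80 ✓; ∠JFD = 42.50° ✓; |FD| = 20.60 ✓; ∠FDV = 35.60° ✓; |DV| = 26.80 ✓; ∠DVU = 35.70° ✓; |VU| = 18.50 ✗.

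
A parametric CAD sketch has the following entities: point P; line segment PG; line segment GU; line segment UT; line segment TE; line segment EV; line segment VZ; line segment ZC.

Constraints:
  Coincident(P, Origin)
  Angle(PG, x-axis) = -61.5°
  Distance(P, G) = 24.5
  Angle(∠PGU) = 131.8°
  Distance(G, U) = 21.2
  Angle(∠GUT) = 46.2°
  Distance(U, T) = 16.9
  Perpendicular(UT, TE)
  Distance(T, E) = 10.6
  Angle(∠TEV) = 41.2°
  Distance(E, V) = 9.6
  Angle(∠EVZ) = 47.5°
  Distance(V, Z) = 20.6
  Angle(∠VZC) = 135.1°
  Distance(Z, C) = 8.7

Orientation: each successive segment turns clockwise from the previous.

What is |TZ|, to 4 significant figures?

14.78

P is at the origin; PG runs at -61.5° with length 24.5, so G = (11.69, -21.53). ∠PGU = 131.8° gives GU at -109.7° from the x-axis; with |GU| = 21.2, U = (4.544, -41.49). ∠GUT = 46.2° gives UT at 116.5° from the x-axis; with |UT| = 16.9, T = (-2.997, -26.37). UT is perpendicular to TE, so TE runs at 26.50°; with |TE| = 10.6, E = (6.490, -21.64). ∠TEV = 41.2° gives EV at -112.3° from the x-axis; with |EV| = 9.6, V = (2.847, -30.52). ∠EVZ = 47.5° gives VZ at 115.2° from the x-axis; with |VZ| = 20.6, Z = (-5.924, -11.88). Then |TZ| = |Z − T| = 14.78.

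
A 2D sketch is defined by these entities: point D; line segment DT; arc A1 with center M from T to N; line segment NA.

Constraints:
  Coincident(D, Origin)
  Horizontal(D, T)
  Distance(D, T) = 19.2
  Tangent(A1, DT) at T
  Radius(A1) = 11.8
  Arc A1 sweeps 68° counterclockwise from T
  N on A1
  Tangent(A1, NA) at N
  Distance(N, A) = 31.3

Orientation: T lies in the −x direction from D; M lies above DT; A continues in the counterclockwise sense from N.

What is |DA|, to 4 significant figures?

36.57

D is at the origin; DT is horizontal with |DT| = 19.2 and T on the −x side, so T = (-19.20, 0.000). Tangency of A1 to DT means the radius MT is perpendicular to DT, so M = T + (0, 11.8) = (-19.20, 11.80). On A1, T sits at bearing -90° from M; a 68° counterclockwise sweep puts N at bearing -22°, so N = M + 11.8·(cos -22°, sin -22°) = (-8.259, 7.380). The tangent condition forces MN to be normal to NA, so NA runs along (−sin -22°, cos -22°); with |NA| = 31.3, A = (3.466, 36.40). Then |DA| = |A − D| = 36.57.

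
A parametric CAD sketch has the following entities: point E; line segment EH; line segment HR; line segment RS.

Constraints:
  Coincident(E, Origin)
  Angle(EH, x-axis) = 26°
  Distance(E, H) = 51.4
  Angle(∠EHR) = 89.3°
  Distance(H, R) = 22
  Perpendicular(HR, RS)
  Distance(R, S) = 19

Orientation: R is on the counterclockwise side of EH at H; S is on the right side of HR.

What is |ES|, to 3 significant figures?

73.6

E is at the origin; EH runs at 26.0° with length 51.4, so H = 51.4·(cos 26.0°, sin 26.0°) = (46.2, 22.5). ∠EHR = 89.3°, so HR runs at 26.0° + (180° − 89.3°) = 117° from the x-axis; with |HR| = 22.0, R = H + 22.0·(cos 117°, sin 117°) = (36.3, 42.2). HR is perpendicular to RS; with |RS| = 19.0 on the right of HR, S = R + 19.0·(0.893, 0.449) = (53.3, 50.7). Then |ES| = |S − E| = 73.6.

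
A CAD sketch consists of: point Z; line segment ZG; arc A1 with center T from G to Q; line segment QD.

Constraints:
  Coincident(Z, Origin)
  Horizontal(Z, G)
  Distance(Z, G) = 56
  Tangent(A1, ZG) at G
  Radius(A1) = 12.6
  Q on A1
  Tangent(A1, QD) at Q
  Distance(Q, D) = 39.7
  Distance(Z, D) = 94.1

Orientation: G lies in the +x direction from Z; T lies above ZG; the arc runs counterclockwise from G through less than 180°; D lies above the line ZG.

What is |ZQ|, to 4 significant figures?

68.05

Checks: |ZG| = 56.00 ✓; |TQ| = 12.60 ✓; ∠(TQ, QD) = 90.00° ✓; |QD| = 39.70 ✓; |ZD| = 94.10 ✓.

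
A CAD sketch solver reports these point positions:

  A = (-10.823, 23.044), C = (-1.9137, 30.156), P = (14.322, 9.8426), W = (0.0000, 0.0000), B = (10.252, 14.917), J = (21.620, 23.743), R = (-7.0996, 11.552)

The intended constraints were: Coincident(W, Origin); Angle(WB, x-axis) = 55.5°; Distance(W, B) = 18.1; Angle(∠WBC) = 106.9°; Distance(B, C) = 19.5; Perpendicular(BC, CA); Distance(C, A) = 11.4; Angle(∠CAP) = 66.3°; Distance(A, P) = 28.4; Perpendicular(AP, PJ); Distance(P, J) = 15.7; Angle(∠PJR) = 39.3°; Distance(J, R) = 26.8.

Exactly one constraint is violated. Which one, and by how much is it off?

Distance(J, R) = 26.8 — off by 4.40.

W = (0.00, 0.00) ✓; WB at 55.50° ✓; |WB| = 18.10 ✓; ∠WBC = 106.9° ✓; |BC| = 19.50 ✓; ∠(BC, CA) = 90.00° ✓; |CA| = 11.40 ✓; ∠CAP = 66.30° ✓; |AP| = 28.40 ✓; ∠(AP, PJ) = 90.00° ✓; |PJ| = 15.70 ✓; ∠PJR = 39.30° ✓; |JR| = 31.20 ✗.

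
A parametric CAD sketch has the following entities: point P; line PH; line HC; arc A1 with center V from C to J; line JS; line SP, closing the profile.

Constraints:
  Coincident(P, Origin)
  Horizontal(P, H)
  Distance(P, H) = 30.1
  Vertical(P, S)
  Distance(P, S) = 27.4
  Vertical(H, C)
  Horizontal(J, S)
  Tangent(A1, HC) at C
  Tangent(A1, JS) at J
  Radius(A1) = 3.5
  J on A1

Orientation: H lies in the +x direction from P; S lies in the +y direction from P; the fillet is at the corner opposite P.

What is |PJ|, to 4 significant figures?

38.19

P is at the origin; P and H share the same y with |PH| = 30.1 and H on the +x side, so H = (30.10, 0.000). PS is vertical with |PS| = 27.4 and S on the +y side, so S = (0.000, 27.40). The virtual corner opposite P is at (30.10, 27.40). A1 meets HC tangentially, so VC is at right angles to HC and tangency of A1 to JS means the radius VJ is perpendicular to JS, with radius 3.5, so the center V sits 3.5 in from both sides at V = (26.60, 23.90). That places the tangent points at C = (30.10, 23.90) on HC and J = (26.60, 27.40) on JS. Then |PJ| = |J − P| = 38.19.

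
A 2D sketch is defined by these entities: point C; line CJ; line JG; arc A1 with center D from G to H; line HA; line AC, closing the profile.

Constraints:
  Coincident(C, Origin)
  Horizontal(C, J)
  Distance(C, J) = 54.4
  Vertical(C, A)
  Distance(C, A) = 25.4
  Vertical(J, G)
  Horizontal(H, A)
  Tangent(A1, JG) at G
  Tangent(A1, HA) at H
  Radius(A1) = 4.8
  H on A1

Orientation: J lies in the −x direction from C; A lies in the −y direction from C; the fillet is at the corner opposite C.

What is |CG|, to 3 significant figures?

58.2

The virtual corner opposite C is at (-54.4, -25.4). A1 meets JG tangentially, so DG is at right angles to JG and the tangent condition forces DH to be normal to HA, with radius 4.8, so the center D sits 4.8 in from both sides at D = (-49.6, -20.6). That places the tangent points at G = (-54.4, -20.6) on JG and H = (-49.6, -25.4) on HA. Then |CG| = |G − C| = 58.2.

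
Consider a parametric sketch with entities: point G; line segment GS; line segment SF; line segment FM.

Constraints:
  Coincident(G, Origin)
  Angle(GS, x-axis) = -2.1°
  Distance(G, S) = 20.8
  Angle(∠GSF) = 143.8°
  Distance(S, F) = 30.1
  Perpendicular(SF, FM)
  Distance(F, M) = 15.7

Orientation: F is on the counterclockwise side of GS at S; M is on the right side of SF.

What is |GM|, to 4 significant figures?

54.60

G is at the origin; GS runs at -2.1° with length 20.8, so S = 20.8·(cos -2.1°, sin -2.1°) = (20.79, -0.7622). ∠GSF = 143.8°, so SF runs at -2.1° + (180° − 143.8°) = 34.10° from the x-axis; with |SF| = 30.1, F = S + 30.1·(cos 34.10°, sin 34.10°) = (45.71, 16.11). The perpendicularity gives FM at right angles to SF; with |FM| = 15.7 on the right of SF, M = F + 15.7·(0.5606, -0.8281) = (54.51, 3.112). Then |GM| = |M − G| = 54.60.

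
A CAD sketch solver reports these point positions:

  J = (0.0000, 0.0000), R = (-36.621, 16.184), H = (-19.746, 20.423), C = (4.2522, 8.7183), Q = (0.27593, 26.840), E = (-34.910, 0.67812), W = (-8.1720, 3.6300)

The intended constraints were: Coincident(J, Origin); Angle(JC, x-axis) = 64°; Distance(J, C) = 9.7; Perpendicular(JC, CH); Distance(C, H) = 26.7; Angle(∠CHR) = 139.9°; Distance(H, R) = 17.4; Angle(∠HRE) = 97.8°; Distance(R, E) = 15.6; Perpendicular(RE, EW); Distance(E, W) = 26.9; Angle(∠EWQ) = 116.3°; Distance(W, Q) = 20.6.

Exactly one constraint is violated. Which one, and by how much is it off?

Distance(W, Q) = 20.6 — off by 4.10.

J = (0.00, 0.00) ✓; JC at 64.00° ✓; |JC| = 9.700 ✓; ∠(JC, CH) = 90.00° ✓; |CH| = 26.70 ✓; ∠CHR = 139.9° ✓; |HR| = 17.40 ✓; ∠HRE = 97.80° ✓; |RE| = 15.60 ✓; ∠(RE, EW) = 90.00° ✓; |EW| = 26.90 ✓; ∠EWQ = 116.3° ✓; |WQ| = 24.70 ✗.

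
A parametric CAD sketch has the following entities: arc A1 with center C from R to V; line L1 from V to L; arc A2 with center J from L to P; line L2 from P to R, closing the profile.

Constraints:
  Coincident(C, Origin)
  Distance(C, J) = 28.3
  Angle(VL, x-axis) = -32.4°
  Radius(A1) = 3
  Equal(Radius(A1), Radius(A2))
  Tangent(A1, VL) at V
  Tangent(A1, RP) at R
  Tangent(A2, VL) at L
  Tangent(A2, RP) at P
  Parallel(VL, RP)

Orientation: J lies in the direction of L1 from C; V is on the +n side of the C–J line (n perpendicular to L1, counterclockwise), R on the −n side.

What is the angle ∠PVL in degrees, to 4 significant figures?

11.97°

The slot axis is L1's direction at -32.4°, so u = (cos -32.4°, sin -32.4°) = (0.8443, -0.5358) and n = (−sin -32.4°, cos -32.4°) = (0.5358, 0.8443). C is at the origin and J lies 28.3 along u from C, so J = 28.3·u = (23.89, -15.16). Tangency of A1 to both parallel lines with radius 3.0 puts V and R at C ± 3.0·n: V = (1.607, 2.533), R = (-1.607, -2.533). Equal radii place L and P the same way about J: L = J + 3.0·n = (25.50, -12.63), P = J − 3.0·n = (22.29, -17.70). Then cos ∠PVL = VP·VL / (|VP||VL|), giving 11.97°.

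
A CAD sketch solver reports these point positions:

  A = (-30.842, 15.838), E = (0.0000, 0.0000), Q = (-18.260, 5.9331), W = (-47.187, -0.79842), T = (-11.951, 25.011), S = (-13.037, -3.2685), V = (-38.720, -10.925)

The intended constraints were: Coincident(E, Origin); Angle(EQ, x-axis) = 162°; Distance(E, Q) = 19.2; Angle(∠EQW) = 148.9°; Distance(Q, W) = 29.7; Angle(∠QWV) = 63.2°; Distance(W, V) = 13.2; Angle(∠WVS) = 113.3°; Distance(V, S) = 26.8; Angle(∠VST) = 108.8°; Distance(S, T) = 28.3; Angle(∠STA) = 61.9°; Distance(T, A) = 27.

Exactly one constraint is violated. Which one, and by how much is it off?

Distance(T, A) = 27 — off by 6.00.

E = (0.00, 0.00) ✓; EQ at 162.0° ✓; |EQ| = 19.20 ✓; ∠EQW = 148.9° ✓; |QW| = 29.70 ✓; ∠QWV = 63.20° ✓; |WV| = 13.20 ✓; ∠WVS = 113.3° ✓; |VS| = 26.80 ✓; ∠VST = 108.8° ✓; |ST| = 28.30 ✓; ∠STA = 61.90° ✓; |TA| = 21.00 ✗.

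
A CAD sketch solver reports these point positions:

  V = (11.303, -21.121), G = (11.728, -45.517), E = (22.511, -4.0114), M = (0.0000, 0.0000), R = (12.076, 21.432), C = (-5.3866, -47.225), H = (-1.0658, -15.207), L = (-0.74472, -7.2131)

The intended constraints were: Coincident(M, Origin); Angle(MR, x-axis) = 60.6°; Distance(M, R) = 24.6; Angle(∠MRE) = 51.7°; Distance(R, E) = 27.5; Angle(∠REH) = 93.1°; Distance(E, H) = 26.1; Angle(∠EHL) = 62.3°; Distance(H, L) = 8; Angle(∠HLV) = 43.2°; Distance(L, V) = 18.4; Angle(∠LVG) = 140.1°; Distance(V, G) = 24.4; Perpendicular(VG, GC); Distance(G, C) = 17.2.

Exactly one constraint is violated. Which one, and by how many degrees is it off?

Perpendicular(VG, GC) — off by 4.70°.

M = (0.00, 0.00) ✓; MR at 60.60° ✓; |MR| = 24.60 ✓; ∠MRE = 51.70° ✓; |RE| = 27.50 ✓; ∠REH = 93.10° ✓; |EH| = 26.10 ✓; ∠EHL = 62.30° ✓; |HL| = 8.000 ✓; ∠HLV = 43.20° ✓; |LV| = 18.40 ✓; ∠LVG = 140.1° ✓; |VG| = 24.40 ✓; ∠(VG, GC) = 85.30° ✗; |GC| = 17.20 ✓.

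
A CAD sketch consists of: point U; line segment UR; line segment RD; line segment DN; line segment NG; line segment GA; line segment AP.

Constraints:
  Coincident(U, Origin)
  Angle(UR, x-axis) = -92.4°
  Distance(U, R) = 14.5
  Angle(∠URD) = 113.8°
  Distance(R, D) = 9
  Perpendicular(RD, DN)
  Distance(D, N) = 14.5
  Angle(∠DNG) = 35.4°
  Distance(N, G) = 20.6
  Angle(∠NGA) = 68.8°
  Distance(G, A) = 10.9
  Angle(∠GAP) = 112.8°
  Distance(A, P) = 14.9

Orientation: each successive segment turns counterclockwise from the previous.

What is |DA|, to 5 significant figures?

5.1500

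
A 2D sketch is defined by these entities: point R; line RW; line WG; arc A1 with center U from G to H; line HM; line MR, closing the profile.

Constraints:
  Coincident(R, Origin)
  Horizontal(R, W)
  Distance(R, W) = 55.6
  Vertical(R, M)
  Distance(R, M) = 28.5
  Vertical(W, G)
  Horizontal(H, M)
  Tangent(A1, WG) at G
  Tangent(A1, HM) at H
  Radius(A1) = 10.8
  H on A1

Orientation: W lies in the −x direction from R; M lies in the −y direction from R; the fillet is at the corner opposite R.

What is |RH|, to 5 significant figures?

53.097

R is at the origin; RW is horizontal with |RW| = 55.6 and W on the −x side, so W = (-55.600, 0.0000). RM is vertical with |RM| = 28.5 and M on the −y side, so M = (0.0000, -28.500). The virtual corner opposite R is at (-55.600, -28.500). Since A1 is tangent to WG there, UG ⟂ WG and since A1 is tangent to HM there, UH ⟂ HM, with radius 10.8, so the center U sits 10.8 in from both sides at U = (-44.800, -17.700). That places the tangent points at G = (-55.600, -17.700) on WG and H = (-44.800, -28.500) on HM. Then |RH| = |H − R| = 53.097.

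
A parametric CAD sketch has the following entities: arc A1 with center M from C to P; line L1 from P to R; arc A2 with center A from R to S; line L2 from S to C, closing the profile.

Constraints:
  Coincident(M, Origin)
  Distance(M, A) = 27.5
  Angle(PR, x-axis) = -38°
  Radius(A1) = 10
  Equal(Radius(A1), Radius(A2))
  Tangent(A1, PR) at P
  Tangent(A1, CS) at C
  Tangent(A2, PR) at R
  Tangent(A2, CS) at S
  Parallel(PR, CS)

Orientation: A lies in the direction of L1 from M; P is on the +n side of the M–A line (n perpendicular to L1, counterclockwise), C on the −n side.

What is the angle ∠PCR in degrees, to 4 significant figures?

53.97°

The slot axis is L1's direction at -38.0°, so u = (cos -38.0°, sin -38.0°) = (0.7880, -0.6157) and n = (−sin -38.0°, cos -38.0°) = (0.6157, 0.7880). M is at the origin and A lies 27.5 along u from M, so A = 27.5·u = (21.67, -16.93). Tangency of A1 to both parallel lines with radius 10.0 puts P and C at M ± 10.0·n: P = (6.157, 7.880), C = (-6.157, -7.880). Equal radii place R and S the same way about A: R = A + 10.0·n = (27.83, -9.051), S = A − 10.0·n = (15.51, -24.81). Then cos ∠PCR = CP·CR / (|CP||CR|), giving 53.97°.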